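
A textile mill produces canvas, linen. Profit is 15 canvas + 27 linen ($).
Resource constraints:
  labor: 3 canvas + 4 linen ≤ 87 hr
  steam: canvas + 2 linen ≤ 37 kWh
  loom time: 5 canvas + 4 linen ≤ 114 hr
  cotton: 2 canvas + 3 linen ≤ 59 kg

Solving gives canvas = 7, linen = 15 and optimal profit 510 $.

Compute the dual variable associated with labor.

Binding: steam and cotton. Non-binding: labor (6 unused), loom time (19 unused).
By complementary slackness, y = 0 for the non-binding constraints.
Dual feasibility on the basic columns requires 1·y_steam + 2·y_cotton = 15, 2·y_steam + 3·y_cotton = 27.
Solving: y_steam = 9, y_cotton = 3.
Shadow price of labor = 0.

0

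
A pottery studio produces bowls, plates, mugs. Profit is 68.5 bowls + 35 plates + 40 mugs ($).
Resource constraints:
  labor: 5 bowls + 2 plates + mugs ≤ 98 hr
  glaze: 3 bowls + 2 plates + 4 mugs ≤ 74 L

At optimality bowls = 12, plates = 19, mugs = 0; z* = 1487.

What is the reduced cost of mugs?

-6

Check each constraint at x*: labor 98/98 (tight); glaze 74/74 (tight).
Dual feasibility on the basic columns requires 5·y_labor + 3·y_glaze = 68.5, 2·y_labor + 2·y_glaze = 35.
→ y_labor = 8 and y_glaze = 9.5.
Reduced cost of mugs: c₃ − yᵀa₃ = 40 − (8·1 + 9.5·4) = 40 − 46 = -6.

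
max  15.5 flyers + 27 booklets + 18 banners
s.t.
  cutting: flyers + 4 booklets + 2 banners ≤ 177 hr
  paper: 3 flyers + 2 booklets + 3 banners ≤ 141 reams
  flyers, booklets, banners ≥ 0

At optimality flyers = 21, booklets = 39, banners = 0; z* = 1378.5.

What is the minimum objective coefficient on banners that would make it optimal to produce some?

At the optimum: cutting uses 177 of 177 (binding); paper uses 141 of 141 (binding).
Dual feasibility on the basic columns requires 1·y_cutting + 3·y_paper = 15.5, 4·y_cutting + 2·y_paper = 27.
This yields shadow prices y_cutting = 5, y_paper = 3.5.
banners enters the basis when its profit ≥ yᵀa₃ = 5·2 + 3.5·3 = 20.5.

20.5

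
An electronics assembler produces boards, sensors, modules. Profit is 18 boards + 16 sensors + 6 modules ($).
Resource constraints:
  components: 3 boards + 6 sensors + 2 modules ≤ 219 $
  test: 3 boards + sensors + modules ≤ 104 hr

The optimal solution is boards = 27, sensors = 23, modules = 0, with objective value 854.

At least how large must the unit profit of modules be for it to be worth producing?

Both components and test are binding at x*.
Dual feasibility on the basic columns requires 3·y_components + 3·y_test = 18, 6·y_components + 1·y_test = 16.
→ y_components = 2 and y_test = 4.
modules enters the basis when its profit ≥ yᵀa₃ = 2·2 + 4·1 = 8.

8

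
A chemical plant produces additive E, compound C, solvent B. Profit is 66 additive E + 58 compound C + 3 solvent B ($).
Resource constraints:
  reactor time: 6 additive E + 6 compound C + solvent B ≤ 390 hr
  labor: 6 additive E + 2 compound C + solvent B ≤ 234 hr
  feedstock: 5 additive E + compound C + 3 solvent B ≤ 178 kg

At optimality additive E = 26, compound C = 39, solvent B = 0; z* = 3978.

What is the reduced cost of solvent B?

-8

At the optimum: reactor time uses 390 of 390 (binding); labor uses 234 of 234 (binding); feedstock uses 169 of 178 (slack = 9).
Slack constraints have shadow price 0 (complementary slackness).
The binding rows give the dual system: 6·y_reactor time + 6·y_labor = 66 and 6·y_reactor time + 2·y_labor = 58.
This yields shadow prices y_reactor time = 9, y_labor = 2.
Reduced cost of solvent B: c₃ − yᵀa₃ = 3 − (9·1 + 2·1) = 3 − 11 = -8.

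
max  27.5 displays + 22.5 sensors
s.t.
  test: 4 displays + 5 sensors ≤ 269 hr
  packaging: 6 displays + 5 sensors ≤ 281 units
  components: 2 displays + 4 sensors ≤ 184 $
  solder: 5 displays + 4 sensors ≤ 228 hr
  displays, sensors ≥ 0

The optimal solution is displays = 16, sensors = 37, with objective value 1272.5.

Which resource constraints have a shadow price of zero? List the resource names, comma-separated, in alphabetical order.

test: 249/269 (slack 20)
packaging: 281/281 (binding)
components: 180/184 (slack 4)
solder: 228/228 (binding)
By complementary slackness, a constraint with positive slack has shadow price 0 → components, test.

components, test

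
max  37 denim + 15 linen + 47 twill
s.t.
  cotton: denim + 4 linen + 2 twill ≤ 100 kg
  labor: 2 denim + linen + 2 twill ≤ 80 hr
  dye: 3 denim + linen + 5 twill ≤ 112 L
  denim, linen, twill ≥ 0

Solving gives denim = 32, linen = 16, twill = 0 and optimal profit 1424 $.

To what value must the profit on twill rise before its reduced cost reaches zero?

At the optimum: cotton uses 96 of 100 (slack = 4); labor uses 80 of 80 (binding); dye uses 112 of 112 (binding).
By complementary slackness, y = 0 for the non-binding constraint.
The binding rows give the dual system: 2·y_labor + 3·y_dye = 37 and 1·y_labor + 1·y_dye = 15.
→ y_labor = 8 and y_dye = 7.
twill enters the basis when its profit ≥ yᵀa₃ = 8·2 + 7·5 = 51.

51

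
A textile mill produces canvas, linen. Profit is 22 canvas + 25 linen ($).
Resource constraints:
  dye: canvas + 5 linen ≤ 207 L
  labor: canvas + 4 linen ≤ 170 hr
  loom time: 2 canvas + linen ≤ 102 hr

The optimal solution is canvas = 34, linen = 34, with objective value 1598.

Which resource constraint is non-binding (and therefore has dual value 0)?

dye: 204/207 (slack 3)
labor: 170/170 (binding)
loom time: 102/102 (binding)
By complementary slackness, a constraint with positive slack has shadow price 0 → dye.

dye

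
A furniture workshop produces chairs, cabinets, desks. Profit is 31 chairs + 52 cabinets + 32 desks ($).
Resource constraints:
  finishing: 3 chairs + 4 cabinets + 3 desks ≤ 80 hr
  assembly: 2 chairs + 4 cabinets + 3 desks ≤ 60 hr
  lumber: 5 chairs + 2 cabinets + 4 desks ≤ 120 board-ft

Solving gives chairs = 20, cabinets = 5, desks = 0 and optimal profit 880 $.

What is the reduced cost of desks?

-7

Check each constraint at x*: finishing 80/80 (tight); assembly 60/60 (tight); lumber 110/120 (slack 10).
By complementary slackness, y = 0 for the non-binding constraint.
Dual feasibility on the basic columns requires 3·y_finishing + 2·y_assembly = 31, 4·y_finishing + 4·y_assembly = 52.
This yields shadow prices y_finishing = 5, y_assembly = 8.
Reduced cost of desks: c₃ − yᵀa₃ = 32 − (5·3 + 8·3) = 32 − 39 = -7.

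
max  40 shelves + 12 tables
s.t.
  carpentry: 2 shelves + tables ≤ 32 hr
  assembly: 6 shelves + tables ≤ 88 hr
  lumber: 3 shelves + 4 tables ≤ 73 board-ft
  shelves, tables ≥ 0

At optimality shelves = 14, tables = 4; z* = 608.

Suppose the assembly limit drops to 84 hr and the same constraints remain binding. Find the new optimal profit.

Binding: carpentry and assembly. Non-binding: lumber (15 unused).
Since lumber is not tight, its dual is 0.
The binding rows give the dual system: 2·y_carpentry + 6·y_assembly = 40 and 1·y_carpentry + 1·y_assembly = 12.
Solving: y_carpentry = 8, y_assembly = 4.
Δz = y_assembly·Δb = 4 × (-4) = -16, so new z* = 608 − 16 = 592.

592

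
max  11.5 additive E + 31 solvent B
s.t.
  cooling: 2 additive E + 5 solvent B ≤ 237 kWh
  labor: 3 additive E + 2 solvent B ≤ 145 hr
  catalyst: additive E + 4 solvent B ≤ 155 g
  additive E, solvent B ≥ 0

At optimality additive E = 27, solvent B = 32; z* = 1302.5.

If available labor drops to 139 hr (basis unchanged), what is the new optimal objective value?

1293.5

Binding: labor and catalyst. Non-binding: cooling (23 unused).
Since cooling is not tight, its dual is 0.
The binding rows give the dual system: 3·y_labor + 1·y_catalyst = 11.5 and 2·y_labor + 4·y_catalyst = 31.
This yields shadow prices y_labor = 1.5, y_catalyst = 7.
Δz = y_labor·Δb = 1.5 × (-6) = -9, so new z* = 1302.5 − 9 = 1293.5.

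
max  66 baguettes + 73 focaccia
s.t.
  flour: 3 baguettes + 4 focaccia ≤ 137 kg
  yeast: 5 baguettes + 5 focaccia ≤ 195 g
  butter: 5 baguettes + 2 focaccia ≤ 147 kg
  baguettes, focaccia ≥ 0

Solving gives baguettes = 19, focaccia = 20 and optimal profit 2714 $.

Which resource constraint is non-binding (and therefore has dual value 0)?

butter

flour: 137/137 (binding)
yeast: 195/195 (binding)
butter: 135/147 (slack 12)
By complementary slackness, a constraint with positive slack has shadow price 0 → butter.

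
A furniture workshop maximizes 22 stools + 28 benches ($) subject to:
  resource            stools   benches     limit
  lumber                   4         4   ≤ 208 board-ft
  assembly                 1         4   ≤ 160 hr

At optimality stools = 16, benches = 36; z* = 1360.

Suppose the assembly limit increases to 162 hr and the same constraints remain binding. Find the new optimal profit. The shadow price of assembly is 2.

Δb = 2, so new z* = 1360 + (2)·(2) = 1360 + 4 = 1364.

1364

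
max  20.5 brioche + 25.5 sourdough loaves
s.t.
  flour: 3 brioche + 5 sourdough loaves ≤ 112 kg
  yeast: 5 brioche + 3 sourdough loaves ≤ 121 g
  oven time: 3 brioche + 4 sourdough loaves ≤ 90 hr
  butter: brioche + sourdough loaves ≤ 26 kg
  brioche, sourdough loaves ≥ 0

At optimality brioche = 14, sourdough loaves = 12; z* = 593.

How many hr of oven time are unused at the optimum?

oven time used = 3·14 + 4·12 = 90; slack = 90 − 90 = 0.

0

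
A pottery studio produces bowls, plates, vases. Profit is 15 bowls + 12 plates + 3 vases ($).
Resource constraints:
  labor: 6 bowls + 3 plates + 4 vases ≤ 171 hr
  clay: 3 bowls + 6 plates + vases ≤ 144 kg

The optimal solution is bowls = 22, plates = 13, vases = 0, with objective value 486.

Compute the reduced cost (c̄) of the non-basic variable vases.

Check each constraint at x*: labor 171/171 (tight); clay 144/144 (tight).
Dual feasibility on the basic columns requires 6·y_labor + 3·y_clay = 15, 3·y_labor + 6·y_clay = 12.
This yields shadow prices y_labor = 2, y_clay = 1.
Reduced cost of vases: c₃ − yᵀa₃ = 3 − (2·4 + 1·1) = 3 − 9 = -6.

-6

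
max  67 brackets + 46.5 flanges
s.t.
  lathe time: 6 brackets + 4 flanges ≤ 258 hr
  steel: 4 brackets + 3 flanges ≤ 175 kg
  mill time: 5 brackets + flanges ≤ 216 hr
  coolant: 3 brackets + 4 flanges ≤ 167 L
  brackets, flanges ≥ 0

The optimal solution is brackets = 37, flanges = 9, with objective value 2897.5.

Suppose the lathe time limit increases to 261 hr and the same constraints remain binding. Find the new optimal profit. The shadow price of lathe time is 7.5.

2920

Δb = 3, so new z* = 2897.5 + (7.5)·(3) = 2897.5 + 22.5 = 2920.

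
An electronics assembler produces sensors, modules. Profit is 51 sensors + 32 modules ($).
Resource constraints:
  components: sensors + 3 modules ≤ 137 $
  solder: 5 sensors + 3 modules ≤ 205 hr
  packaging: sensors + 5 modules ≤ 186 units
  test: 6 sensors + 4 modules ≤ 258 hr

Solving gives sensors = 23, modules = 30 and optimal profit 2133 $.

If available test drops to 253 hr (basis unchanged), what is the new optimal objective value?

2115.5

Check each constraint at x*: components 113/137 (slack 24); solder 205/205 (tight); packaging 173/186 (slack 13); test 258/258 (tight).
Slack constraints have shadow price 0 (complementary slackness).
From A_Bᵀ y = c: 5·y_solder + 6·y_test = 51; 3·y_solder + 4·y_test = 32.
→ y_solder = 6 and y_test = 3.5.
Δz = y_test·Δb = 3.5 × (-5) = -17.5, so new z* = 2133 − 17.5 = 2115.5.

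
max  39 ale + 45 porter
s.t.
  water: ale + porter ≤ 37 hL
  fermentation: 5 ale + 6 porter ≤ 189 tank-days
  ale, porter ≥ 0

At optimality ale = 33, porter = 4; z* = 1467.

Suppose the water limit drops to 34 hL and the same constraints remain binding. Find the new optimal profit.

At the optimum: water uses 37 of 37 (binding); fermentation uses 189 of 189 (binding).
The binding rows give the dual system: 1·y_water + 5·y_fermentation = 39 and 1·y_water + 6·y_fermentation = 45.
→ y_water = 9 and y_fermentation = 6.
Δz = y_water·Δb = 9 × (-3) = -27, so new z* = 1467 − 27 = 1440.

1440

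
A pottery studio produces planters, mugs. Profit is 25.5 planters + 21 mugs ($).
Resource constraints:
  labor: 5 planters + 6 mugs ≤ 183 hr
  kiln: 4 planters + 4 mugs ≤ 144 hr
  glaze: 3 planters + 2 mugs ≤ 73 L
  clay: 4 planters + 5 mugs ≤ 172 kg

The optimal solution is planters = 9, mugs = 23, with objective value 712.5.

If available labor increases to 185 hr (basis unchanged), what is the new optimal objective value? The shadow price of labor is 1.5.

715.5

Δb = 2, so new z* = 712.5 + (1.5)·(2) = 712.5 + 3 = 715.5.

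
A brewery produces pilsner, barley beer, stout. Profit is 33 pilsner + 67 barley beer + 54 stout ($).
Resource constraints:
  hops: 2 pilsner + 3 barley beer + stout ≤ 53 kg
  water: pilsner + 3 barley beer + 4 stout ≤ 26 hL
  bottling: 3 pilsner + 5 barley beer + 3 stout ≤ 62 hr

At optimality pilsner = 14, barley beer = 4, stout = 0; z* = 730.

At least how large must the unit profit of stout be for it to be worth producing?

At the optimum: hops uses 40 of 53 (slack = 13); water uses 26 of 26 (binding); bottling uses 62 of 62 (binding).
Slack constraints have shadow price 0 (complementary slackness).
Dual feasibility on the basic columns requires 1·y_water + 3·y_bottling = 33, 3·y_water + 5·y_bottling = 67.
→ y_water = 9 and y_bottling = 8.
stout enters the basis when its profit ≥ yᵀa₃ = 9·4 + 8·3 = 60.

60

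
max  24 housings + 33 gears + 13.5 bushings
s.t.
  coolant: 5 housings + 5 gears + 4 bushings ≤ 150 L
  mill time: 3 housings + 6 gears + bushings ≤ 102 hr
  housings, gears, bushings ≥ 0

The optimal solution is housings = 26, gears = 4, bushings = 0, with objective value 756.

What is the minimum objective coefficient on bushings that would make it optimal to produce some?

15

Both coolant and mill time are binding at x*.
From A_Bᵀ y = c: 5·y_coolant + 3·y_mill time = 24; 5·y_coolant + 6·y_mill time = 33.
This yields shadow prices y_coolant = 3, y_mill time = 3.
bushings enters the basis when its profit ≥ yᵀa₃ = 3·4 + 3·1 = 15.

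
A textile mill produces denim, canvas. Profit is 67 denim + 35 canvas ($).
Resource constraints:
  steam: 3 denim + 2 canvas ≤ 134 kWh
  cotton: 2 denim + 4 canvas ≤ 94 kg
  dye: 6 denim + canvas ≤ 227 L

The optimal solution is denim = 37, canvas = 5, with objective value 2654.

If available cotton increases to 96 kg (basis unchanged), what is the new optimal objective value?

2667

At the optimum: steam uses 121 of 134 (slack = 13); cotton uses 94 of 94 (binding); dye uses 227 of 227 (binding).
By complementary slackness, y = 0 for the non-binding constraint.
The binding rows give the dual system: 2·y_cotton + 6·y_dye = 67 and 4·y_cotton + 1·y_dye = 35.
Solving: y_cotton = 6.5, y_dye = 9.
Δz = y_cotton·Δb = 6.5 × (2) = 13, so new z* = 2654 + 13 = 2667.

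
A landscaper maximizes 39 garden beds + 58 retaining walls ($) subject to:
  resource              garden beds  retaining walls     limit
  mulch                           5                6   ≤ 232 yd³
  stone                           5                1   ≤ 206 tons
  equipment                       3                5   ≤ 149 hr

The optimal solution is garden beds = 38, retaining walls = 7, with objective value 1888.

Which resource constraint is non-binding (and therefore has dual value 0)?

stone

mulch: 232/232 (binding)
stone: 197/206 (slack 9)
equipment: 149/149 (binding)
By complementary slackness, a constraint with positive slack has shadow price 0 → stone.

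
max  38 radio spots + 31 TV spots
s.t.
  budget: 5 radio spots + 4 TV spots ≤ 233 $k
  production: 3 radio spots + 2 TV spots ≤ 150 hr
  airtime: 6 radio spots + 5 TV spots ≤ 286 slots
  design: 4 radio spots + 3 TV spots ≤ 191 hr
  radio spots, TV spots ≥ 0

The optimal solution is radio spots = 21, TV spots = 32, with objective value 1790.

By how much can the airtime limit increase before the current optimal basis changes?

Binding constraints: budget, airtime. The basis is B = [[5,4],[6,5]] with det 1.
Per unit increase in airtime, x* moves by d = (-4, 5).
The basis stays optimal until radio spots reaches 0; allowable increase = 5.25 slots.

5.25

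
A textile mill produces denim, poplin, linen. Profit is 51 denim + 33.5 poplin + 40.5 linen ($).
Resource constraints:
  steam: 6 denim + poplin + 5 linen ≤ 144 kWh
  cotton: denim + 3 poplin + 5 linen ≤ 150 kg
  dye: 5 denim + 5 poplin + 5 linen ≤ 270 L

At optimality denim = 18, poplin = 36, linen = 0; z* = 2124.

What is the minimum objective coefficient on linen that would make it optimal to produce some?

47.5

At the optimum: steam uses 144 of 144 (binding); cotton uses 126 of 150 (slack = 24); dye uses 270 of 270 (binding).
By complementary slackness, y = 0 for the non-binding constraint.
Dual feasibility on the basic columns requires 6·y_steam + 5·y_dye = 51, 1·y_steam + 5·y_dye = 33.5.
Solving: y_steam = 3.5, y_dye = 6.
linen enters the basis when its profit ≥ yᵀa₃ = 3.5·5 + 6·5 = 47.5.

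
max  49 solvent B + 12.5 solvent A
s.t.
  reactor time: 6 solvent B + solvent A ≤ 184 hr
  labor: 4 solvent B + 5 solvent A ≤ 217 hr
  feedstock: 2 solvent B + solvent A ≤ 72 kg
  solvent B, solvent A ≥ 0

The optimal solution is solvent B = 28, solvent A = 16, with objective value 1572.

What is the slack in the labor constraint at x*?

25

labor used = 4·28 + 5·16 = 192; slack = 217 − 192 = 25.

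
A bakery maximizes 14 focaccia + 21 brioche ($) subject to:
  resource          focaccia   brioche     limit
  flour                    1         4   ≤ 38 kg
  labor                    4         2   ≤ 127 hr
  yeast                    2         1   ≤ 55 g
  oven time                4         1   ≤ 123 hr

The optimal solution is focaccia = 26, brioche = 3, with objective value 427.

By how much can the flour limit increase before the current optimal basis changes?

Binding constraints: flour, yeast. The basis is B = [[1,4],[2,1]] with det -7.
Per unit increase in flour, x* moves by d = (-0.1429, 0.2857).
The basis stays optimal until focaccia reaches 0; allowable increase = 182 kg.

182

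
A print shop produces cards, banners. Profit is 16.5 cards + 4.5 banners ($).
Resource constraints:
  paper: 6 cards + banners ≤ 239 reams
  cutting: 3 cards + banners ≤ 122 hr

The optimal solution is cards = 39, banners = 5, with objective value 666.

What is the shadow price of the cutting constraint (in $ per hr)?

Check each constraint at x*: paper 239/239 (tight); cutting 122/122 (tight).
The binding rows give the dual system: 6·y_paper + 3·y_cutting = 16.5 and 1·y_paper + 1·y_cutting = 4.5.
This yields shadow prices y_paper = 1, y_cutting = 3.5.
Shadow price of cutting = 3.5.

3.5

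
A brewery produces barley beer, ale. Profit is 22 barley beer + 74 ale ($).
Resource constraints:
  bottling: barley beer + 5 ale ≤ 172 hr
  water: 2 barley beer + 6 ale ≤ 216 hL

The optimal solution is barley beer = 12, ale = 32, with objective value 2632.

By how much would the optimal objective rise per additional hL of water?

9

Check each constraint at x*: bottling 172/172 (tight); water 216/216 (tight).
The binding rows give the dual system: 1·y_bottling + 2·y_water = 22 and 5·y_bottling + 6·y_water = 74.
→ y_bottling = 4 and y_water = 9.
Shadow price of water = 9.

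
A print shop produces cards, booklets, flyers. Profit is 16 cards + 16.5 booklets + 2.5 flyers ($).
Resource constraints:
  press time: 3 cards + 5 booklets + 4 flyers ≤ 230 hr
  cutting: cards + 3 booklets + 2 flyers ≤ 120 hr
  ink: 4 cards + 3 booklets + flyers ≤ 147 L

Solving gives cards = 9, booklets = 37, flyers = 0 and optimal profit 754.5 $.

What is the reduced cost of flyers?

-5

Check each constraint at x*: press time 212/230 (slack 18); cutting 120/120 (tight); ink 147/147 (tight).
Slack constraints have shadow price 0 (complementary slackness).
Dual feasibility on the basic columns requires 1·y_cutting + 4·y_ink = 16, 3·y_cutting + 3·y_ink = 16.5.
This yields shadow prices y_cutting = 2, y_ink = 3.5.
Reduced cost of flyers: c₃ − yᵀa₃ = 2.5 − (2·2 + 3.5·1) = 2.5 − 7.5 = -5.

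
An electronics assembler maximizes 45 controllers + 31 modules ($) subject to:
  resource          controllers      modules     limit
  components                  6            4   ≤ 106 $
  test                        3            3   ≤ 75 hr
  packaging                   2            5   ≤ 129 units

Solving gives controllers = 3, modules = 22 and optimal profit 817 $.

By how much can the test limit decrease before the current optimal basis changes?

22

Binding constraints: components, test. The basis is B = [[6,4],[3,3]] with det 6.
Per unit decrease in test, x* moves by d = (0.6667, -1).
The basis stays optimal until modules reaches 0; allowable decrease = 22 hr.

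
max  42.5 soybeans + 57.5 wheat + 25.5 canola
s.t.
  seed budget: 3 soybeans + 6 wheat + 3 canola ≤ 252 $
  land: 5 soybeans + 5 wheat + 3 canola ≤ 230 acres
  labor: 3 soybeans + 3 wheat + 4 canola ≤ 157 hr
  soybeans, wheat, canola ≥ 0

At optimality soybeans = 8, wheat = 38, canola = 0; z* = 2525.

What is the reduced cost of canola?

-6

Check each constraint at x*: seed budget 252/252 (tight); land 230/230 (tight); labor 138/157 (slack 19).
Slack constraints have shadow price 0 (complementary slackness).
The binding rows give the dual system: 3·y_seed budget + 5·y_land = 42.5 and 6·y_seed budget + 5·y_land = 57.5.
→ y_seed budget = 5 and y_land = 5.5.
Reduced cost of canola: c₃ − yᵀa₃ = 25.5 − (5·3 + 5.5·3) = 25.5 − 31.5 = -6.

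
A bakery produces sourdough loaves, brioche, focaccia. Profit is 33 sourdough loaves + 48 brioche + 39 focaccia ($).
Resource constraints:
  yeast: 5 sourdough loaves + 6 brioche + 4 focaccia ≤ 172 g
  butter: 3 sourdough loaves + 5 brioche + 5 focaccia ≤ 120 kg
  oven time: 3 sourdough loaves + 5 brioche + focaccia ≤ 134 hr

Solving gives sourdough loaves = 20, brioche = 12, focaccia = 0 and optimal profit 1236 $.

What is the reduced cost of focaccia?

-3

Check each constraint at x*: yeast 172/172 (tight); butter 120/120 (tight); oven time 120/134 (slack 14).
Since oven time is not tight, its dual is 0.
The binding rows give the dual system: 5·y_yeast + 3·y_butter = 33 and 6·y_yeast + 5·y_butter = 48.
This yields shadow prices y_yeast = 3, y_butter = 6.
Reduced cost of focaccia: c₃ − yᵀa₃ = 39 − (3·4 + 6·5) = 39 − 42 = -3.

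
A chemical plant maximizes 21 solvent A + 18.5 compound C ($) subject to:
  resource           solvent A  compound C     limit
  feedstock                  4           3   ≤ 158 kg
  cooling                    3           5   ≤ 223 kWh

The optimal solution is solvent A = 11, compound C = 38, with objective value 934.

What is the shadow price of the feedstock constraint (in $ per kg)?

Both feedstock and cooling are binding at x*.
From A_Bᵀ y = c: 4·y_feedstock + 3·y_cooling = 21; 3·y_feedstock + 5·y_cooling = 18.5.
Solving: y_feedstock = 4.5, y_cooling = 1.
Shadow price of feedstock = 4.5.

4.5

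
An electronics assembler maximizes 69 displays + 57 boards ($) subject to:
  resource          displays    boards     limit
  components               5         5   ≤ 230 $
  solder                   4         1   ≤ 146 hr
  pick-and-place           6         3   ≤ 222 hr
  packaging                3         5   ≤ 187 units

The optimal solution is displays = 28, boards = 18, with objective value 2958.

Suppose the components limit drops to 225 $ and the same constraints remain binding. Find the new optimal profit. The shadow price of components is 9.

Δb = -5, so new z* = 2958 + (9)·(-5) = 2958 − 45 = 2913.

2913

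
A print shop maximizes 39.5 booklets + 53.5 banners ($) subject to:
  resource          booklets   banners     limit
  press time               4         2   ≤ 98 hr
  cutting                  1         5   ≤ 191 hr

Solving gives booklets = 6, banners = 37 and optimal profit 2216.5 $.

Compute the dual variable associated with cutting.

Both press time and cutting are binding at x*.
Dual feasibility on the basic columns requires 4·y_press time + 1·y_cutting = 39.5, 2·y_press time + 5·y_cutting = 53.5.
Solving: y_press time = 8, y_cutting = 7.5.
Shadow price of cutting = 7.5.

7.5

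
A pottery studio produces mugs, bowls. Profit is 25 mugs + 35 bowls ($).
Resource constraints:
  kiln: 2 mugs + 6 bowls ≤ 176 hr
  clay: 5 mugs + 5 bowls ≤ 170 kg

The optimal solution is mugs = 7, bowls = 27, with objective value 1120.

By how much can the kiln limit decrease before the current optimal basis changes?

108

Binding constraints: kiln, clay. The basis is B = [[2,6],[5,5]] with det -20.
Per unit decrease in kiln, x* moves by d = (0.25, -0.25).
The basis stays optimal until bowls reaches 0; allowable decrease = 108 hr.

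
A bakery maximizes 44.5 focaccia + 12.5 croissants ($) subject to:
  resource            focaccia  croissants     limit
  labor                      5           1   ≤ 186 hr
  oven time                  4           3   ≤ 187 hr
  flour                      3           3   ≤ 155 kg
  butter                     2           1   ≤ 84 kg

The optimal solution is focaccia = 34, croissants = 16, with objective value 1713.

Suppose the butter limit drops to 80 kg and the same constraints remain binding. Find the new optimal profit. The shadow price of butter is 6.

Δb = -4, so new z* = 1713 + (6)·(-4) = 1713 − 24 = 1689.

1689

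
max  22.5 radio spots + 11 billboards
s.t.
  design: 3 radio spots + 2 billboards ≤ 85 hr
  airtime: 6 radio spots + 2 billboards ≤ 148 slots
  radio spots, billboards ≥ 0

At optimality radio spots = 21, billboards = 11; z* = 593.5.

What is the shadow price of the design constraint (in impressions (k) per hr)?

3.5

Both design and airtime are binding at x*.
The binding rows give the dual system: 3·y_design + 6·y_airtime = 22.5 and 2·y_design + 2·y_airtime = 11.
Solving: y_design = 3.5, y_airtime = 2.
Shadow price of design = 3.5.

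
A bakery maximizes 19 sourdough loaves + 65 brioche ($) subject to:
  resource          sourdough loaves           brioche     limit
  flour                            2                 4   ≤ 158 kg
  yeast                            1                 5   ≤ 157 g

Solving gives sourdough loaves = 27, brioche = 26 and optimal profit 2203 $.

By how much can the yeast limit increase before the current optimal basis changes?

Binding constraints: flour, yeast. The basis is B = [[2,4],[1,5]] with det 6.
Per unit increase in yeast, x* moves by d = (-0.6667, 0.3333).
The basis stays optimal until sourdough loaves reaches 0; allowable increase = 40.5 g.

40.5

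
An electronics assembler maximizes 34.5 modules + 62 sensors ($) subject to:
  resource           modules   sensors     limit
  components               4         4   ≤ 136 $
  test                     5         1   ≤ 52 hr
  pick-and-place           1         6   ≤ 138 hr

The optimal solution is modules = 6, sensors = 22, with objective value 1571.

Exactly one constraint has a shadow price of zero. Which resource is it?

components

components: 112/136 (slack 24)
test: 52/52 (binding)
pick-and-place: 138/138 (binding)
By complementary slackness, a constraint with positive slack has shadow price 0 → components.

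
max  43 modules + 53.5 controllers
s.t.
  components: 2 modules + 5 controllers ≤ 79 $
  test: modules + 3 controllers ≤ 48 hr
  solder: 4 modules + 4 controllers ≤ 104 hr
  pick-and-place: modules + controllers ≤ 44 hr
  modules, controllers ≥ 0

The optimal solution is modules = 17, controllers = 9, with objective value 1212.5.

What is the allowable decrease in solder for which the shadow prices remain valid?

40.8

Binding constraints: components, solder. The basis is B = [[2,5],[4,4]] with det -12.
Per unit decrease in solder, x* moves by d = (-0.4167, 0.1667).
The basis stays optimal until modules reaches 0; allowable decrease = 40.8 hr.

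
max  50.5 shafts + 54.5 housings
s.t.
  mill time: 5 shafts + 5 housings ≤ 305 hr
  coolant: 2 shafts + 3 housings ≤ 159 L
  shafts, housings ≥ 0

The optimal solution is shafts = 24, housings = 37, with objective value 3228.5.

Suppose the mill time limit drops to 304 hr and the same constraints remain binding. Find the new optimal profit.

3220

Check each constraint at x*: mill time 305/305 (tight); coolant 159/159 (tight).
From A_Bᵀ y = c: 5·y_mill time + 2·y_coolant = 50.5; 5·y_mill time + 3·y_coolant = 54.5.
This yields shadow prices y_mill time = 8.5, y_coolant = 4.
Δz = y_mill time·Δb = 8.5 × (-1) = -8.5, so new z* = 3228.5 − 8.5 = 3220.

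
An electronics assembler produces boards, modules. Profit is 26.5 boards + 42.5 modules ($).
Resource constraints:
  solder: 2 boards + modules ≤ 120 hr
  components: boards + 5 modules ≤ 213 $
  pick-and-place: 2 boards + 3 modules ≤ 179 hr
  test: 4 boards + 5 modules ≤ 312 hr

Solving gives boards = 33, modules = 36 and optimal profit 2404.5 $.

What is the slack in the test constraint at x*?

test used = 4·33 + 5·36 = 312; slack = 312 − 312 = 0.

0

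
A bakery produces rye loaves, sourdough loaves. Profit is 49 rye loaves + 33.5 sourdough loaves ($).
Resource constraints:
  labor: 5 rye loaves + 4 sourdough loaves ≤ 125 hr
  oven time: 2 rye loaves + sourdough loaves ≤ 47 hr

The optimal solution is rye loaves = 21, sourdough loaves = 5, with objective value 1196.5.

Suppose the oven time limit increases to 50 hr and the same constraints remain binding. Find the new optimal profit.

At the optimum: labor uses 125 of 125 (binding); oven time uses 47 of 47 (binding).
The binding rows give the dual system: 5·y_labor + 2·y_oven time = 49 and 4·y_labor + 1·y_oven time = 33.5.
Solving: y_labor = 6, y_oven time = 9.5.
Δz = y_oven time·Δb = 9.5 × (3) = 28.5, so new z* = 1196.5 + 28.5 = 1225.

1225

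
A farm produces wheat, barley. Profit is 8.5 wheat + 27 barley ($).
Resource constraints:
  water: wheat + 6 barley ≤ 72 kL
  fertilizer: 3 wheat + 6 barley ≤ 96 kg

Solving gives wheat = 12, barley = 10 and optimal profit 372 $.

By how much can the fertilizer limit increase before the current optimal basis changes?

Binding constraints: water, fertilizer. The basis is B = [[1,6],[3,6]] with det -12.
Per unit increase in fertilizer, x* moves by d = (0.5, -0.0833).
The basis stays optimal until barley reaches 0; allowable increase = 120 kg.

120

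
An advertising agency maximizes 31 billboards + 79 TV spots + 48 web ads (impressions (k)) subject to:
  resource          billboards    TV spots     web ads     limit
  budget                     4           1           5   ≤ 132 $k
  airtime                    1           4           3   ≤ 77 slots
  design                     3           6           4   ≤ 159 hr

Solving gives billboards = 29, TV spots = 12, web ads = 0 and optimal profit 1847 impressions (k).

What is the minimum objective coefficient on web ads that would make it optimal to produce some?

55.5

Binding: airtime and design. Non-binding: budget (4 unused).
By complementary slackness, y = 0 for the non-binding constraint.
The binding rows give the dual system: 1·y_airtime + 3·y_design = 31 and 4·y_airtime + 6·y_design = 79.
→ y_airtime = 8.5 and y_design = 7.5.
web ads enters the basis when its profit ≥ yᵀa₃ = 8.5·3 + 7.5·4 = 55.5.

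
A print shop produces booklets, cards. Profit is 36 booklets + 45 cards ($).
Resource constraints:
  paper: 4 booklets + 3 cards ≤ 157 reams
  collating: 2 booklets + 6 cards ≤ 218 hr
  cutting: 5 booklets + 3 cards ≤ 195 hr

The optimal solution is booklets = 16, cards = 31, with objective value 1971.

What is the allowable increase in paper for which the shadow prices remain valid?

16.5

Binding constraints: paper, collating. The basis is B = [[4,3],[2,6]] with det 18.
Per unit increase in paper, x* moves by d = (0.3333, -0.1111).
The basis stays optimal until cutting becomes binding; allowable increase = 16.5 reams.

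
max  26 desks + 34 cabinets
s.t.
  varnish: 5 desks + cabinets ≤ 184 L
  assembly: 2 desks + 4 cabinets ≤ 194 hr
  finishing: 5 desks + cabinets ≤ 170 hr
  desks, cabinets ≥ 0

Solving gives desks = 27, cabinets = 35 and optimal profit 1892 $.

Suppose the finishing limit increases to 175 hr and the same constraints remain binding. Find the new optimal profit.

1902

Check each constraint at x*: varnish 170/184 (slack 14); assembly 194/194 (tight); finishing 170/170 (tight).
Since varnish is not tight, its dual is 0.
The binding rows give the dual system: 2·y_assembly + 5·y_finishing = 26 and 4·y_assembly + 1·y_finishing = 34.
→ y_assembly = 8 and y_finishing = 2.
Δz = y_finishing·Δb = 2 × (5) = 10, so new z* = 1892 + 10 = 1902.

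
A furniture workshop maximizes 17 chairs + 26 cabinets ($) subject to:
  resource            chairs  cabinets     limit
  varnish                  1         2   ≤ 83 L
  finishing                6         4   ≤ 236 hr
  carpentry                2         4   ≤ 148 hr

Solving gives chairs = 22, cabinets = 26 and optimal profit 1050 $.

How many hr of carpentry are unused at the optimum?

carpentry used = 2·22 + 4·26 = 148; slack = 148 − 148 = 0.

0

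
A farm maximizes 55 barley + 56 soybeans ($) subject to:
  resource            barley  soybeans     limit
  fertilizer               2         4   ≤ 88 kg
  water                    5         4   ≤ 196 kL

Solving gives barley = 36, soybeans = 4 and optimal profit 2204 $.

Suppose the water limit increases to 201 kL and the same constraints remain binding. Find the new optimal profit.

Check each constraint at x*: fertilizer 88/88 (tight); water 196/196 (tight).
From A_Bᵀ y = c: 2·y_fertilizer + 5·y_water = 55; 4·y_fertilizer + 4·y_water = 56.
Solving: y_fertilizer = 5, y_water = 9.
Δz = y_water·Δb = 9 × (5) = 45, so new z* = 2204 + 45 = 2249.

2249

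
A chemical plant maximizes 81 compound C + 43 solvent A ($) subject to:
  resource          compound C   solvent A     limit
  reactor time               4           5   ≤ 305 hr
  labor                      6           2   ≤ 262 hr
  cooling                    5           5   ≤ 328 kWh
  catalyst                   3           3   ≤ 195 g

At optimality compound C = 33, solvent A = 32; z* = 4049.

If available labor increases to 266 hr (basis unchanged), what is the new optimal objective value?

Binding: labor and catalyst. Non-binding: reactor time (13 unused), cooling (3 unused).
By complementary slackness, y = 0 for the non-binding constraints.
Dual feasibility on the basic columns requires 6·y_labor + 3·y_catalyst = 81, 2·y_labor + 3·y_catalyst = 43.
→ y_labor = 9.5 and y_catalyst = 8.
Δz = y_labor·Δb = 9.5 × (4) = 38, so new z* = 4049 + 38 = 4087.

4087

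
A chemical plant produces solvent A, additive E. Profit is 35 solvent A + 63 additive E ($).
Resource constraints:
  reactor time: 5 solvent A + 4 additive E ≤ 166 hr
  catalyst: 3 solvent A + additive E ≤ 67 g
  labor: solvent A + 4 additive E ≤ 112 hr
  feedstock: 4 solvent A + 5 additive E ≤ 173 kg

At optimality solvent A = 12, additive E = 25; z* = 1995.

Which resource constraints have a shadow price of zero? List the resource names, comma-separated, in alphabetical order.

catalyst, reactor time

reactor time: 160/166 (slack 6)
catalyst: 61/67 (slack 6)
labor: 112/112 (binding)
feedstock: 173/173 (binding)
By complementary slackness, a constraint with positive slack has shadow price 0 → catalyst, reactor time.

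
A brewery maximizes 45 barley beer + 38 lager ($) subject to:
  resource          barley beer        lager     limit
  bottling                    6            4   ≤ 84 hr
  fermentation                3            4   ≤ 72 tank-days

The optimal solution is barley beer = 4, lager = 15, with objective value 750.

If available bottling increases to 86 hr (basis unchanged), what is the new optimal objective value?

761

Check each constraint at x*: bottling 84/84 (tight); fermentation 72/72 (tight).
Dual feasibility on the basic columns requires 6·y_bottling + 3·y_fermentation = 45, 4·y_bottling + 4·y_fermentation = 38.
This yields shadow prices y_bottling = 5.5, y_fermentation = 4.
Δz = y_bottling·Δb = 5.5 × (2) = 11, so new z* = 750 + 11 = 761.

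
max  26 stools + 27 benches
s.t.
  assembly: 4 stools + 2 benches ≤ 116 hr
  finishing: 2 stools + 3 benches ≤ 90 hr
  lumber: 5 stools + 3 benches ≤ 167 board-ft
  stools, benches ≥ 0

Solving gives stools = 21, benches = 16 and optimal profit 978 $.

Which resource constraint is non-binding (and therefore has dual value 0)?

lumber

assembly: 116/116 (binding)
finishing: 90/90 (binding)
lumber: 153/167 (slack 14)
By complementary slackness, a constraint with positive slack has shadow price 0 → lumber.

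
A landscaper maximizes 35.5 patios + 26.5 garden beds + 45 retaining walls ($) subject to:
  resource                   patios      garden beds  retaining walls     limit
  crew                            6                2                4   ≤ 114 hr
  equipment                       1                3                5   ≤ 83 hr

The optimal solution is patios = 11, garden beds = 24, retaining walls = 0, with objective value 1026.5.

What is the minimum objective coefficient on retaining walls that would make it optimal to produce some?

Both crew and equipment are binding at x*.
Dual feasibility on the basic columns requires 6·y_crew + 1·y_equipment = 35.5, 2·y_crew + 3·y_equipment = 26.5.
Solving: y_crew = 5, y_equipment = 5.5.
retaining walls enters the basis when its profit ≥ yᵀa₃ = 5·4 + 5.5·5 = 47.5.

47.5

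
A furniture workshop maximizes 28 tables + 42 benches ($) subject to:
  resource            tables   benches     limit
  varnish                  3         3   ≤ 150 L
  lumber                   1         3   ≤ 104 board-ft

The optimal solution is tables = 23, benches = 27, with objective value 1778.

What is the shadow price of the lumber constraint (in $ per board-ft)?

At the optimum: varnish uses 150 of 150 (binding); lumber uses 104 of 104 (binding).
From A_Bᵀ y = c: 3·y_varnish + 1·y_lumber = 28; 3·y_varnish + 3·y_lumber = 42.
→ y_varnish = 7 and y_lumber = 7.
Shadow price of lumber = 7.

7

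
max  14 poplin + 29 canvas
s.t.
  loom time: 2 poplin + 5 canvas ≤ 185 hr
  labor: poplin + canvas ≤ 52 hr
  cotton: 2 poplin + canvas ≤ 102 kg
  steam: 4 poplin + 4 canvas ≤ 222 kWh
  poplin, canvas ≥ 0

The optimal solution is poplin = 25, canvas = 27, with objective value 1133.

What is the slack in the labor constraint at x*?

labor used = 1·25 + 1·27 = 52; slack = 52 − 52 = 0.

0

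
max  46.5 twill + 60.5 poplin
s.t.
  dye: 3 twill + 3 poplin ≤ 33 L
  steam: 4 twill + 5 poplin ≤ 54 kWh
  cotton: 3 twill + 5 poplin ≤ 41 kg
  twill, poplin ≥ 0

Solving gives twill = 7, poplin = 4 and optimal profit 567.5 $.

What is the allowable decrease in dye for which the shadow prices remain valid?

Binding constraints: dye, cotton. The basis is B = [[3,3],[3,5]] with det 6.
Per unit decrease in dye, x* moves by d = (-0.8333, 0.5).
The basis stays optimal until twill reaches 0; allowable decrease = 8.4 L.

8.4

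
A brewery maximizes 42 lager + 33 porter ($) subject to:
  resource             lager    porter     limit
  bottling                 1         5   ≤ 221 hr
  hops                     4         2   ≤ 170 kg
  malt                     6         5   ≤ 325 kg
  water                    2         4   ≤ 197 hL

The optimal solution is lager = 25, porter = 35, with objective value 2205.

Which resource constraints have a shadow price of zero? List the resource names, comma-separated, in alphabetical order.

bottling: 200/221 (slack 21)
hops: 170/170 (binding)
malt: 325/325 (binding)
water: 190/197 (slack 7)
By complementary slackness, a constraint with positive slack has shadow price 0 → bottling, water.

bottling, water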